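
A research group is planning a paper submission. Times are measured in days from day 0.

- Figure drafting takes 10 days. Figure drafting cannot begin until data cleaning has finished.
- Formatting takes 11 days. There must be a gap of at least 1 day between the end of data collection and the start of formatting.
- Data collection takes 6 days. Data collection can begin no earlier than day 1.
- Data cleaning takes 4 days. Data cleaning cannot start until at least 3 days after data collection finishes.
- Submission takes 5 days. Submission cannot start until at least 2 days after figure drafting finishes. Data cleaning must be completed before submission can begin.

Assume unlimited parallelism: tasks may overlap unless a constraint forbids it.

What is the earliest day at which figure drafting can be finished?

24

Data collection cannot begin until its own release at day 1. It runs from day 1 to 1 + 6 = day 7.
Data cleaning waits on data collection (finishes day 7, plus 3-day gap → day 10), so it starts at day 10 and finishes at 10 + 4 = day 14.
Figure drafting cannot begin until data cleaning (finishes day 14). It runs from day 14 to 14 + 10 = day 24.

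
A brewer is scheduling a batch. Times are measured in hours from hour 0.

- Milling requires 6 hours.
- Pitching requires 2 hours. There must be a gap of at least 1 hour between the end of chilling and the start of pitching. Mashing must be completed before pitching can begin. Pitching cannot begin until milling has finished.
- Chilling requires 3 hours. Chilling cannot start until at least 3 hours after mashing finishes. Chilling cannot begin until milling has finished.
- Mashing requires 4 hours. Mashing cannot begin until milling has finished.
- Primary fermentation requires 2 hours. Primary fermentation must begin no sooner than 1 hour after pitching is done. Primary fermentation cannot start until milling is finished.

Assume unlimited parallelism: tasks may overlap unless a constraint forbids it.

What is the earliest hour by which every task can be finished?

Nothing blocks milling, so it runs from hour 0 to hour 6.
After milling (finishes hour 6), mashing can start at hour 6 and finishes at hour 10.
Chilling cannot start until mashing (finishes hour 10, plus 3-hour gap → hour 13); milling (finishes hour 6). The controlling bound is hour 13, so chilling finishes at 13 + 3 = hour 16.
Pitching has to wait for chilling (finishes hour 16, plus 1-hour gap → hour 17); mashing (finishes hour 10); milling (finishes hour 6). The latest of these is hour 17, so pitching runs hour 17 to 17 + 2 = hour 19.
Primary fermentation has to wait for pitching (finishes hour 19, plus 1-hour gap → hour 20); milling (finishes hour 6). The latest of these is hour 20, so primary fermentation runs hour 20 to 20 + 2 = hour 22.
All tasks are finished once the last one completes. Finish times: Milling at 6, Mashing at 10, Chilling at 16, Pitching at 19, Primary fermentation at 22. The latest is hour 22.

22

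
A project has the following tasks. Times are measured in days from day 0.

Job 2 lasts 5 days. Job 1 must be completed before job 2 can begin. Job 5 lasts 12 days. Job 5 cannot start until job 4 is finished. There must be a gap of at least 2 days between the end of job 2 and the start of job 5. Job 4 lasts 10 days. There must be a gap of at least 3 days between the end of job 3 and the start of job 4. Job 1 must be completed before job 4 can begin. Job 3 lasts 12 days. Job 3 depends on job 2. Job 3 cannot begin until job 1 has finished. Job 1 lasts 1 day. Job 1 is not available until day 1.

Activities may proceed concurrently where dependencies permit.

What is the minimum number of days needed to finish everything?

44

Job 1 cannot begin until its own release at day 1. It runs from day 1 to 1 + 1 = day 2.
After job 1 (finishes day 2), job 2 can start at day 2 and finishes at day 7.
Job 3 has to wait for job 2 (finishes day 7); job 1 (finishes day 2). The latest of these is day 7, so job 3 runs day 7 to 7 + 12 = day 19.
Job 4 has to wait for job 3 (finishes day 19, plus 3-day gap → day 22); job 1 (finishes day 2). The latest of these is day 22, so job 4 runs day 22 to 22 + 10 = day 32.
Job 5 cannot start until job 4 (finishes day 32); job 2 (finishes day 7, plus 2-day gap → day 9). The controlling bound is day 32, so job 5 finishes at 32 + 12 = day 44.
All tasks are finished once the last one completes. Finish times: Job 1 at 2, Job 2 at 7, Job 3 at 19, Job 4 at 32, Job 5 at 44. The latest is day 44.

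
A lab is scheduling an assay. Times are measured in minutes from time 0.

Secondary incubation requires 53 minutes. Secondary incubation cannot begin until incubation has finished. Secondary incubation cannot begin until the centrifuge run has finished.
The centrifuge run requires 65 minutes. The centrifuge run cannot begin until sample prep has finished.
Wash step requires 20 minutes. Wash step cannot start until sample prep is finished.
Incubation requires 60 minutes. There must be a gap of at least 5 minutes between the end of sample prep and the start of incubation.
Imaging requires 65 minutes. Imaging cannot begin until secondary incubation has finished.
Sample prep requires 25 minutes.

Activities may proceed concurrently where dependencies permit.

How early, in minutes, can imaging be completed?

208

Sample prep has no prerequisites, so it starts at minute 0 and finishes at minute 25.
The centrifuge run waits on sample prep (finishes minute 25), so it starts at minute 25 and finishes at 25 + 65 = minute 90.
Incubation waits on sample prep (finishes minute 25, plus 5-minute gap → minute 30), so it starts at minute 30 and finishes at 30 + 60 = minute 90.
For secondary incubation: incubation (finishes minute 90); the centrifuge run (finishes minute 90). Taking the maximum gives a start of minute 90, and it finishes at 90 + 53 = minute 143.
Imaging cannot begin until secondary incubation (finishes minute 143). It runs from minute 143 to 143 + 65 = minute 208.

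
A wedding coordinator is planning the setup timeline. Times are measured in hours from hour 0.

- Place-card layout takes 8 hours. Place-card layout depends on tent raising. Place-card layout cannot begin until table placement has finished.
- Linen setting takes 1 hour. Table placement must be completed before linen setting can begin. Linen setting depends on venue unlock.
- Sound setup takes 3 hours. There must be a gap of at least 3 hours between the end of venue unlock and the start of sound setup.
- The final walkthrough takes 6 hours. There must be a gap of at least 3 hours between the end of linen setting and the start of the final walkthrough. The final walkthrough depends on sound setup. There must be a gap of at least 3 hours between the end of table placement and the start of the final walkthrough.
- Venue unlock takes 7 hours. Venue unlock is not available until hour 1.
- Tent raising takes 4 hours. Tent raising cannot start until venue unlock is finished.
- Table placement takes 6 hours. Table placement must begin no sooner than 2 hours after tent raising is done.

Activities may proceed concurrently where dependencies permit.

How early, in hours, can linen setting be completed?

21

After its own release at hour 1, venue unlock can start at hour 1 and finishes at hour 8.
After venue unlock (finishes hour 8), tent raising can start at hour 8 and finishes at hour 12.
Table placement waits on tent raising (finishes hour 12, plus 2-hour gap → hour 14), so it starts at hour 14 and finishes at 14 + 6 = hour 20.
Linen setting needs all of table placement (finishes hour 20); venue unlock (finishes hour 8). That puts its earliest start at hour 20; it finishes at 20 + 1 = hour 21.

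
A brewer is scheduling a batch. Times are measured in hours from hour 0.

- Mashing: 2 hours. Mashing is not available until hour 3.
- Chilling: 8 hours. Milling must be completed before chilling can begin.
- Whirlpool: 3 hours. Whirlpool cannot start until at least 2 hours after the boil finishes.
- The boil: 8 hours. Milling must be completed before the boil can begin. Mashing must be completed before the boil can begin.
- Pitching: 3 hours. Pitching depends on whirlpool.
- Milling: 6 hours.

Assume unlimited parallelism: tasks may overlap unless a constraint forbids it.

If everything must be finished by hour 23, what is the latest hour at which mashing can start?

5

To finish by hour 23, pitching (duration 3) must start no later than hour 20.
Whirlpool must finish before pitching (must start by hour 20). With a 3-hour duration, whirlpool must start by 20 − 3 = hour 17.
The boil has to be done before whirlpool (must start by hour 17, minus 2-hour gap → hour 15). That means finishing by hour 15, i.e. starting by 15 − 8 = hour 7.
Since the boil (must start by hour 7) depends on it, mashing must finish by hour 7. Backing off its 2-hour duration gives a latest start of hour 5.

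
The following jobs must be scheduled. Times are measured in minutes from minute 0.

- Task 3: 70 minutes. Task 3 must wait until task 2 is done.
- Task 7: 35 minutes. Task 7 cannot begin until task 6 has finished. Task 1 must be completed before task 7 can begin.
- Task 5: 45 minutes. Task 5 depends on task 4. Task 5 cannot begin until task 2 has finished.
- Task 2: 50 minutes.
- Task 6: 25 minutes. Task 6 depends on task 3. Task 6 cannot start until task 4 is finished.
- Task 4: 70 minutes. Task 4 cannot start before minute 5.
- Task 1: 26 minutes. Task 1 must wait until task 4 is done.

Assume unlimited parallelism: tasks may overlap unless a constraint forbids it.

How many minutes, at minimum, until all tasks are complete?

180

Task 4 cannot begin until its own release at minute 5. It runs from minute 5 to 5 + 70 = minute 75.
After task 4 (finishes minute 75), task 1 can start at minute 75 and finishes at minute 101.
Task 2 can start immediately at minute 0; it finishes at minute 50.
For task 5: task 4 (finishes minute 75); task 2 (finishes minute 50). Taking the maximum gives a start of minute 75, and it finishes at 75 + 45 = minute 120.
Task 3 waits on task 2 (finishes minute 50), so it starts at minute 50 and finishes at 50 + 70 = minute 120.
For task 6: task 3 (finishes minute 120); task 4 (finishes minute 75). Taking the maximum gives a start of minute 120, and it finishes at 120 + 25 = minute 145.
For task 7: task 6 (finishes minute 145); task 1 (finishes minute 101). Taking the maximum gives a start of minute 145, and it finishes at 145 + 35 = minute 180.
All tasks are finished once the last one completes. Finish times: Task 1 at 101, Task 2 at 50, Task 3 at 120, Task 4 at 75, Task 5 at 120, Task 6 at 145, Task 7 at 180. The latest is minute 180.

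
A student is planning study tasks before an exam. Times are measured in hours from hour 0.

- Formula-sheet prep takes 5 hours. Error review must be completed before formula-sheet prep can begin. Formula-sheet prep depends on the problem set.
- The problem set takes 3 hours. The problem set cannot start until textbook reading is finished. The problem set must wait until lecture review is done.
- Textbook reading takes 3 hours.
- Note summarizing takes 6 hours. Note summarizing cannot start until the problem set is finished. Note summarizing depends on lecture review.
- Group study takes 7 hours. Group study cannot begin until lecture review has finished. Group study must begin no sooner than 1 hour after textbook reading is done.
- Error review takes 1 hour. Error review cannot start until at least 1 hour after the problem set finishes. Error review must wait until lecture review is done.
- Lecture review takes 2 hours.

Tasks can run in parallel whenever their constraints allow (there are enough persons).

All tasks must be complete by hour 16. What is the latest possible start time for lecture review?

Formula-sheet prep has no dependents, so it just needs to finish by hour 16. Starting by 16 − 5 = hour 11 achieves that.
Error review feeds into formula-sheet prep (must start by hour 11); so error review must finish by hour 11 and therefore start by hour 10.
Nothing follows note summarizing; the deadline of hour 16 is its only limit. It must start by 16 − 6 = hour 10.
For the problem set: error review (must start by hour 10, minus 1-hour gap → hour 9); note summarizing (must start by hour 10); formula-sheet prep (must start by hour 11). The most restrictive is hour 9; with a 3-hour duration, the problem set must start by hour 6.
Group study must finish by hour 16; it takes 7 hours, so it must start by 16 − 7 = hour 9.
Lecture review feeds the problem set (must start by hour 6); error review (must start by hour 10); group study (must start by hour 9); note summarizing (must start by hour 10). Taking the minimum, lecture review must finish by hour 6 and start by 6 − 2 = hour 4.

4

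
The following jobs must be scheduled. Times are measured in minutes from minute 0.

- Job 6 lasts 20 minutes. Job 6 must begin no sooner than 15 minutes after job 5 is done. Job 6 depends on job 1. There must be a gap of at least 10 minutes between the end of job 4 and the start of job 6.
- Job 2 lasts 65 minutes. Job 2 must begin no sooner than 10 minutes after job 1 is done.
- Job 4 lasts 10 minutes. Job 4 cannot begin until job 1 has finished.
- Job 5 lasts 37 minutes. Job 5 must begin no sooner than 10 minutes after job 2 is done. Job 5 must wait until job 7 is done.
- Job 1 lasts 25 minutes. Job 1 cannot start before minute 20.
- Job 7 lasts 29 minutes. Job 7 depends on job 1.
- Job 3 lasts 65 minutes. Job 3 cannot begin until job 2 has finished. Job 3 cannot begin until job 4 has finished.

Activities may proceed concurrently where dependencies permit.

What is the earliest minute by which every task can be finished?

Job 1 cannot begin until its own release at minute 20. It runs from minute 20 to 20 + 25 = minute 45.
Job 7 cannot begin until job 1 (finishes minute 45). It runs from minute 45 to 45 + 29 = minute 74.
Job 4 waits on job 1 (finishes minute 45), so it starts at minute 45 and finishes at 45 + 10 = minute 55.
Job 2 waits on job 1 (finishes minute 45, plus 10-minute gap → minute 55), so it starts at minute 55 and finishes at 55 + 65 = minute 120.
For job 5: job 2 (finishes minute 120, plus 10-minute gap → minute 130); job 7 (finishes minute 74). Taking the maximum gives a start of minute 130, and it finishes at 130 + 37 = minute 167.
Job 6 has to wait for job 5 (finishes minute 167, plus 15-minute gap → minute 182); job 1 (finishes minute 45); job 4 (finishes minute 55, plus 10-minute gap → minute 65). The latest of these is minute 182, so job 6 runs minute 182 to 182 + 20 = minute 202.
Job 3 has to wait for job 2 (finishes minute 120); job 4 (finishes minute 55). The latest of these is minute 120, so job 3 runs minute 120 to 120 + 65 = minute 185.
All tasks are finished once the last one completes. Finish times: Job 1 at 45, Job 2 at 120, Job 3 at 185, Job 4 at 55, Job 5 at 167, Job 6 at 202, Job 7 at 74. The latest is minute 202.

202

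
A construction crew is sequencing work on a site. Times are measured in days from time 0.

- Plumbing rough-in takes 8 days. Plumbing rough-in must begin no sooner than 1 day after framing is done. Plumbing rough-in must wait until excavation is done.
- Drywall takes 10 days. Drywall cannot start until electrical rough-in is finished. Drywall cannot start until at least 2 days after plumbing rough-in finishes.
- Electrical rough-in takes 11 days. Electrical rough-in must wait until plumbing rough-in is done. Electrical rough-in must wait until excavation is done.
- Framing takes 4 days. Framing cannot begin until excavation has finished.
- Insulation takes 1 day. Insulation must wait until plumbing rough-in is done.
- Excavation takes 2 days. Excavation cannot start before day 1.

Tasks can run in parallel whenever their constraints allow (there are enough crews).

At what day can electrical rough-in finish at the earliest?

27

After its own release at day 1, excavation can start at day 1 and finishes at day 3.
Framing cannot begin until excavation (finishes day 3). It runs from day 3 to 3 + 4 = day 7.
For plumbing rough-in: framing (finishes day 7, plus 1-day gap → day 8); excavation (finishes day 3). Taking the maximum gives a start of day 8, and it finishes at 8 + 8 = day 16.
Electrical rough-in needs all of plumbing rough-in (finishes day 16); excavation (finishes day 3). That puts its earliest start at day 16; it finishes at 16 + 11 = day 27.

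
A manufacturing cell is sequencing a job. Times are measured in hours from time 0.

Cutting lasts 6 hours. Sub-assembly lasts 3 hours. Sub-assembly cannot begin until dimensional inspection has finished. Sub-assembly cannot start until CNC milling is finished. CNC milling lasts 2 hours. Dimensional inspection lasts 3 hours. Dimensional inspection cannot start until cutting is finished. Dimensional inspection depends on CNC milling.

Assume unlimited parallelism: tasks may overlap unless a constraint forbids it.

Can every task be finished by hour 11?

No

CNC milling can start immediately at hour 0; it finishes at hour 2.
Cutting has no prerequisites, so it starts at hour 0 and finishes at hour 6.
Dimensional inspection has to wait for cutting (finishes hour 6); CNC milling (finishes hour 2). The latest of these is hour 6, so dimensional inspection runs hour 6 to 6 + 3 = hour 9.
Sub-assembly has to wait for dimensional inspection (finishes hour 9); CNC milling (finishes hour 2). The latest of these is hour 9, so sub-assembly runs hour 9 to 9 + 3 = hour 12.
The earliest everything can be done is hour 12, which is after the deadline of 11, so it is not possible.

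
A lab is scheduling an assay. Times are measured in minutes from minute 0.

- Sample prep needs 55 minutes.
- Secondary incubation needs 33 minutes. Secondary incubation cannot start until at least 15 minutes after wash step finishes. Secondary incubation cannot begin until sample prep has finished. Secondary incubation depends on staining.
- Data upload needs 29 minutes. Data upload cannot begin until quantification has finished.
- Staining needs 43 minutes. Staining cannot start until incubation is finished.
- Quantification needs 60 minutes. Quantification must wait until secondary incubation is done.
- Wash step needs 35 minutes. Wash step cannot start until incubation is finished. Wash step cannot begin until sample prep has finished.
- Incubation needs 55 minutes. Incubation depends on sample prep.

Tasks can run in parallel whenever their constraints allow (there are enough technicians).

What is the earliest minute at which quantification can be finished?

253

Sample prep has no prerequisites, so it starts at minute 0 and finishes at minute 55.
Incubation cannot begin until sample prep (finishes minute 55). It runs from minute 55 to 55 + 55 = minute 110.
Staining waits on incubation (finishes minute 110), so it starts at minute 110 and finishes at 110 + 43 = minute 153.
Wash step has to wait for incubation (finishes minute 110); sample prep (finishes minute 55). The latest of these is minute 110, so wash step runs minute 110 to 110 + 35 = minute 145.
Secondary incubation cannot start until wash step (finishes minute 145, plus 15-minute gap → minute 160); sample prep (finishes minute 55); staining (finishes minute 153). The controlling bound is minute 160, so secondary incubation finishes at 160 + 33 = minute 193.
After secondary incubation (finishes minute 193), quantification can start at minute 193 and finishes at minute 253.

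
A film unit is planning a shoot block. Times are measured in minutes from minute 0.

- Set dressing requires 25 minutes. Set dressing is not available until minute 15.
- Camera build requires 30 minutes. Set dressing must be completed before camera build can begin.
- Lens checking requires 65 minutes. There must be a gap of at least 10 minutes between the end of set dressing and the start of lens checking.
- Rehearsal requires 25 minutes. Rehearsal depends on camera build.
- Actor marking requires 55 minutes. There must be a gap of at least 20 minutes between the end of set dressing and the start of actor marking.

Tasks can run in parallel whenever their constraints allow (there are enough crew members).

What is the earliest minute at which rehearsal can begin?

After its own release at minute 15, set dressing can start at minute 15 and finishes at minute 40.
Camera build waits on set dressing (finishes minute 40), so it starts at minute 40 and finishes at 40 + 30 = minute 70.
Rehearsal waits on camera build (finishes minute 70), so the earliest it can start is minute 70.

70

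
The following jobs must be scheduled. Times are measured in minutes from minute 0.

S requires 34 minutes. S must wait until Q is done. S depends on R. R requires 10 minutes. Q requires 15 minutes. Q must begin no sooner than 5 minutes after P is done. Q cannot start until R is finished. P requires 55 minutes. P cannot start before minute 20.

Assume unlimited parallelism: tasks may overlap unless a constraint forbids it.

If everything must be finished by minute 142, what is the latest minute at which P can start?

Nothing follows S; the deadline of minute 142 is its only limit. It must start by 142 − 34 = minute 108.
Q must finish before S (must start by minute 108). With a 15-minute duration, Q must start by 108 − 15 = minute 93.
P must finish before Q (must start by minute 93, minus 5-minute gap → minute 88). With a 55-minute duration, P must start by 88 − 55 = minute 33.

33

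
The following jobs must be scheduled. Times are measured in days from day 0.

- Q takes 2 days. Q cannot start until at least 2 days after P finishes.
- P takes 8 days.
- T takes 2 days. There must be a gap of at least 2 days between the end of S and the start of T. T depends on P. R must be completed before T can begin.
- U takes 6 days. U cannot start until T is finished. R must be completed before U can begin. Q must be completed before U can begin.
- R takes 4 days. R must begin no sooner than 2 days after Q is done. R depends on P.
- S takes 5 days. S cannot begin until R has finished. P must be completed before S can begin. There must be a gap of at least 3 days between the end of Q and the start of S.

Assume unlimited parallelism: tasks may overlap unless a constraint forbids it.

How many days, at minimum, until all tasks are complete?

P has no prerequisites, so it starts at day 0 and finishes at day 8.
Q cannot begin until P (finishes day 8, plus 2-day gap → day 10). It runs from day 10 to 10 + 2 = day 12.
R needs all of Q (finishes day 12, plus 2-day gap → day 14); P (finishes day 8). That puts its earliest start at day 14; it finishes at 14 + 4 = day 18.
For S: R (finishes day 18); P (finishes day 8); Q (finishes day 12, plus 3-day gap → day 15). Taking the maximum gives a start of day 18, and it finishes at 18 + 5 = day 23.
T has to wait for S (finishes day 23, plus 2-day gap → day 25); P (finishes day 8); R (finishes day 18). The latest of these is day 25, so T runs day 25 to 25 + 2 = day 27.
U cannot start until T (finishes day 27); R (finishes day 18); Q (finishes day 12). The controlling bound is day 27, so U finishes at 27 + 6 = day 33.
All tasks are finished once the last one completes. Finish times: P at 8, Q at 12, R at 18, S at 23, T at 27, U at 33. The latest is day 33.

33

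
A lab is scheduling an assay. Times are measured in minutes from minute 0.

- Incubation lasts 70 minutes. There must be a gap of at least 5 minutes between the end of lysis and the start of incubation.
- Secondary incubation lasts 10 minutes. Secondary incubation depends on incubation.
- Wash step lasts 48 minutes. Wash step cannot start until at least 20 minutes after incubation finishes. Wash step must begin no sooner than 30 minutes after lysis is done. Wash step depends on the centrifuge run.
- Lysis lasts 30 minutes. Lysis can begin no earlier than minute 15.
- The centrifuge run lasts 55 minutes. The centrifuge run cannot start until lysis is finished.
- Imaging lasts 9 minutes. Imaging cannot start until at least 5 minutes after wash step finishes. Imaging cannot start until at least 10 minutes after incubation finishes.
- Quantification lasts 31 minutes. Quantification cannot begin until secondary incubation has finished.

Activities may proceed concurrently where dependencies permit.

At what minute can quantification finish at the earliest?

After its own release at minute 15, lysis can start at minute 15 and finishes at minute 45.
Incubation waits on lysis (finishes minute 45, plus 5-minute gap → minute 50), so it starts at minute 50 and finishes at 50 + 70 = minute 120.
Secondary incubation cannot begin until incubation (finishes minute 120). It runs from minute 120 to 120 + 10 = minute 130.
Quantification cannot begin until secondary incubation (finishes minute 130). It runs from minute 130 to 130 + 31 = minute 161.

161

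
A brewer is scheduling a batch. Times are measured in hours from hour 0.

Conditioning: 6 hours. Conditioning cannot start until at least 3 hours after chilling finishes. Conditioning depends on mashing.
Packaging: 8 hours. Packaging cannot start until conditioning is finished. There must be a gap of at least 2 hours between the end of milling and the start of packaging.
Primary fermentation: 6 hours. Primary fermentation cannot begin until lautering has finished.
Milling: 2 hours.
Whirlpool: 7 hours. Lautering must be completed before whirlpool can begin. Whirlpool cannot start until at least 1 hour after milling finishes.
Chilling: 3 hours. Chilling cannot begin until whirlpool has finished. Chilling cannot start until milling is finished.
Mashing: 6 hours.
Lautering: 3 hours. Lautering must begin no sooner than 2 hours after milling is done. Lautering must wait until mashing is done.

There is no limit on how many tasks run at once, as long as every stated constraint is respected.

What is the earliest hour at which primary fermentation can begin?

Nothing blocks mashing, so it runs from hour 0 to hour 6.
Milling has no prerequisites, so it starts at hour 0 and finishes at hour 2.
For lautering: milling (finishes hour 2, plus 2-hour gap → hour 4); mashing (finishes hour 6). Taking the maximum gives a start of hour 6, and it finishes at 6 + 3 = hour 9.
Primary fermentation waits on lautering (finishes hour 9), so the earliest it can start is hour 9.

9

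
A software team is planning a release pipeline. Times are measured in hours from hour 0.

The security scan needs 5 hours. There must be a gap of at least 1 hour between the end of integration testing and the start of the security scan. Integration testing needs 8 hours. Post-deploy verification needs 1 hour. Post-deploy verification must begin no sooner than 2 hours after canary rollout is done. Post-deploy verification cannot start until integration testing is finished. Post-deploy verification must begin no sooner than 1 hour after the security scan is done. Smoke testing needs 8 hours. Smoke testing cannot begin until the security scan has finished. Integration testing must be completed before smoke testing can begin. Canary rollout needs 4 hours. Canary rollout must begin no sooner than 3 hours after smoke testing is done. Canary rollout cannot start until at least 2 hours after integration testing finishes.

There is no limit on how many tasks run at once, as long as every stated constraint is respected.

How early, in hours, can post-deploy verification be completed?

Integration testing can start immediately at hour 0; it finishes at hour 8.
The security scan cannot begin until integration testing (finishes hour 8, plus 1-hour gap → hour 9). It runs from hour 9 to 9 + 5 = hour 14.
Smoke testing cannot start until the security scan (finishes hour 14); integration testing (finishes hour 8). The controlling bound is hour 14, so smoke testing finishes at 14 + 8 = hour 22.
For canary rollout: smoke testing (finishes hour 22, plus 3-hour gap → hour 25); integration testing (finishes hour 8, plus 2-hour gap → hour 10). Taking the maximum gives a start of hour 25, and it finishes at 25 + 4 = hour 29.
Post-deploy verification cannot start until canary rollout (finishes hour 29, plus 2-hour gap → hour 31); integration testing (finishes hour 8); the security scan (finishes hour 14, plus 1-hour gap → hour 15). The controlling bound is hour 31, so post-deploy verification finishes at 31 + 1 = hour 32.

32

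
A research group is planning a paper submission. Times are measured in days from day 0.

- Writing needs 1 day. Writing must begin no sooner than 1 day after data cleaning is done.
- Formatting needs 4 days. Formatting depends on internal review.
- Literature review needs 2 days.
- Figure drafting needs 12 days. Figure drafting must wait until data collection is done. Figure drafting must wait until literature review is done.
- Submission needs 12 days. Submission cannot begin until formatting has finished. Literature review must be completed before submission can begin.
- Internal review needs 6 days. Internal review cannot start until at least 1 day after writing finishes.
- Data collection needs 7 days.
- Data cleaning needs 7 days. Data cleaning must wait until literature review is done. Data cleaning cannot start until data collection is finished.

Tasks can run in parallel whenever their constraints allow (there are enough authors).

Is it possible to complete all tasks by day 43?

Data collection can start immediately at day 0; it finishes at day 7.
Nothing blocks literature review, so it runs from day 0 to day 2.
Figure drafting has to wait for data collection (finishes day 7); literature review (finishes day 2). The latest of these is day 7, so figure drafting runs day 7 to 7 + 12 = day 19.
For data cleaning: literature review (finishes day 2); data collection (finishes day 7). Taking the maximum gives a start of day 7, and it finishes at 7 + 7 = day 14.
Writing cannot begin until data cleaning (finishes day 14, plus 1-day gap → day 15). It runs from day 15 to 15 + 1 = day 16.
Internal review cannot begin until writing (finishes day 16, plus 1-day gap → day 17). It runs from day 17 to 17 + 6 = day 23.
Formatting cannot begin until internal review (finishes day 23). It runs from day 23 to 23 + 4 = day 27.
Submission has to wait for formatting (finishes day 27); literature review (finishes day 2). The latest of these is day 27, so submission runs day 27 to 27 + 12 = day 39.
Every task is finished by day 39, which is no later than the deadline of 43, so the schedule is feasible.

Yes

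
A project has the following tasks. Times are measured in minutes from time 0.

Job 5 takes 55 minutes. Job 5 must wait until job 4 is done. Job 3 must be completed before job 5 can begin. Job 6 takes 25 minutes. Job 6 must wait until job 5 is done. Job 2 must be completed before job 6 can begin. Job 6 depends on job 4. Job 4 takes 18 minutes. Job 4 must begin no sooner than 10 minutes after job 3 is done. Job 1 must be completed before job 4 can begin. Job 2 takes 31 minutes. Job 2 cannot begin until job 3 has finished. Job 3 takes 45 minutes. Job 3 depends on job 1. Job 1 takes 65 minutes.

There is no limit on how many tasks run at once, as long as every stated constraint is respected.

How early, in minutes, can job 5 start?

138

Job 1 can start immediately at minute 0; it finishes at minute 65.
After job 1 (finishes minute 65), job 3 can start at minute 65 and finishes at minute 110.
For job 4: job 3 (finishes minute 110, plus 10-minute gap → minute 120); job 1 (finishes minute 65). Taking the maximum gives a start of minute 120, and it finishes at 120 + 18 = minute 138.
Job 5 waits on job 4 (finishes minute 138); job 3 (finishes minute 110). The latest of these is minute 138, which is the earliest job 5 can start.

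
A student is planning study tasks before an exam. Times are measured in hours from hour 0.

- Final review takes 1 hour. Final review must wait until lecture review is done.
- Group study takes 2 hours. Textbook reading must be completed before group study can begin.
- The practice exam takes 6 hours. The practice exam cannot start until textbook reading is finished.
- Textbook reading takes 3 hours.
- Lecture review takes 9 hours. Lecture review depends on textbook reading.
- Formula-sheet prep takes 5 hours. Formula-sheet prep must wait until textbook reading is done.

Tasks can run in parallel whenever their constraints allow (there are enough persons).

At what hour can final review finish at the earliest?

13

Textbook reading has no prerequisites, so it starts at hour 0 and finishes at hour 3.
Lecture review waits on textbook reading (finishes hour 3), so it starts at hour 3 and finishes at 3 + 9 = hour 12.
After lecture review (finishes hour 12), final review can start at hour 12 and finishes at hour 13.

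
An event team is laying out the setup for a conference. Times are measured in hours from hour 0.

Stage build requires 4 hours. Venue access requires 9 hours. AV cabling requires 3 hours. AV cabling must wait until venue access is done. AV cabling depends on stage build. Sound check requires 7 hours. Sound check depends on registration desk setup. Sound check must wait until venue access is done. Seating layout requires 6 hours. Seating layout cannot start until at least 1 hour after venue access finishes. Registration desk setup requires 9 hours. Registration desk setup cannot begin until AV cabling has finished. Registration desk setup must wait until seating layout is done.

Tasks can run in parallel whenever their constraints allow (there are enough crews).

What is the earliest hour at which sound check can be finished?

Stage build can start immediately at hour 0; it finishes at hour 4.
Venue access can start immediately at hour 0; it finishes at hour 9.
Seating layout waits on venue access (finishes hour 9, plus 1-hour gap → hour 10), so it starts at hour 10 and finishes at 10 + 6 = hour 16.
AV cabling cannot start until venue access (finishes hour 9); stage build (finishes hour 4). The controlling bound is hour 9, so AV cabling finishes at 9 + 3 = hour 12.
Registration desk setup has to wait for AV cabling (finishes hour 12); seating layout (finishes hour 16). The latest of these is hour 16, so registration desk setup runs hour 16 to 16 + 9 = hour 25.
Sound check has to wait for registration desk setup (finishes hour 25); venue access (finishes hour 9). The latest of these is hour 25, so sound check runs hour 25 to 25 + 7 = hour 32.

32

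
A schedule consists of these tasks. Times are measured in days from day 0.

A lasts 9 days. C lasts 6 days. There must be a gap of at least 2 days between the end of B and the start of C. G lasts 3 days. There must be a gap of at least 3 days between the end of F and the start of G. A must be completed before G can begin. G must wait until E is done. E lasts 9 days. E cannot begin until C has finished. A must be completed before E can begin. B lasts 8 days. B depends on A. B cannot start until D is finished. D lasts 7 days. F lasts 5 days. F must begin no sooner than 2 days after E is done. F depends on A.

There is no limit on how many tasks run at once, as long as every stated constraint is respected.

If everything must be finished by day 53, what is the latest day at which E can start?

To finish by day 53, G (duration 3) must start no later than day 50.
F must finish before G (must start by day 50, minus 3-day gap → day 47). With a 5-day duration, F must start by 47 − 5 = day 42.
E feeds F (must start by day 42, minus 2-day gap → day 40); G (must start by day 50). Taking the minimum, E must finish by day 40 and start by 40 − 9 = day 31.

31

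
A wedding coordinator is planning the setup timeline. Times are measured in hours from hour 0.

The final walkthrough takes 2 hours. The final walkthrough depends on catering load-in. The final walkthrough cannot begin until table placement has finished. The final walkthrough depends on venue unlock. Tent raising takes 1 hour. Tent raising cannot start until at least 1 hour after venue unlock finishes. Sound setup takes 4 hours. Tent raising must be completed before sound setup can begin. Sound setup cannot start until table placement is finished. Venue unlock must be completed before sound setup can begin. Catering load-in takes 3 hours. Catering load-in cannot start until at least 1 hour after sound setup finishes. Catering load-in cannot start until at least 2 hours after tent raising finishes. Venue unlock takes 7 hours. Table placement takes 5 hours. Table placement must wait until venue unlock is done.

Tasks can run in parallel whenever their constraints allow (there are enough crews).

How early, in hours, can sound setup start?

Venue unlock can start immediately at hour 0; it finishes at hour 7.
After venue unlock (finishes hour 7), table placement can start at hour 7 and finishes at hour 12.
After venue unlock (finishes hour 7, plus 1-hour gap → hour 8), tent raising can start at hour 8 and finishes at hour 9.
Sound setup waits on tent raising (finishes hour 9); table placement (finishes hour 12); venue unlock (finishes hour 7). The latest of these is hour 12, which is the earliest sound setup can start.

12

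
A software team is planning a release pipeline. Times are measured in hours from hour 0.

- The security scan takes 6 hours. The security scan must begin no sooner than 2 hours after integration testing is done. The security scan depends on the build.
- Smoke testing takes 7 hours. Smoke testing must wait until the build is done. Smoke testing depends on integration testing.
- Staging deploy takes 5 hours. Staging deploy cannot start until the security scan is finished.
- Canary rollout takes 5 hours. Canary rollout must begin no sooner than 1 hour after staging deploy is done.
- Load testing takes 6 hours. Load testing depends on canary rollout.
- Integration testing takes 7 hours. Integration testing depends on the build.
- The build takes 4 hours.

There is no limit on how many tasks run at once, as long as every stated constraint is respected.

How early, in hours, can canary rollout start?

The build has no prerequisites, so it starts at hour 0 and finishes at hour 4.
Integration testing waits on the build (finishes hour 4), so it starts at hour 4 and finishes at 4 + 7 = hour 11.
The security scan needs all of integration testing (finishes hour 11, plus 2-hour gap → hour 13); the build (finishes hour 4). That puts its earliest start at hour 13; it finishes at 13 + 6 = hour 19.
After the security scan (finishes hour 19), staging deploy can start at hour 19 and finishes at hour 24.
Canary rollout waits on staging deploy (finishes hour 24, plus 1-hour gap → hour 25), so the earliest it can start is hour 25.

25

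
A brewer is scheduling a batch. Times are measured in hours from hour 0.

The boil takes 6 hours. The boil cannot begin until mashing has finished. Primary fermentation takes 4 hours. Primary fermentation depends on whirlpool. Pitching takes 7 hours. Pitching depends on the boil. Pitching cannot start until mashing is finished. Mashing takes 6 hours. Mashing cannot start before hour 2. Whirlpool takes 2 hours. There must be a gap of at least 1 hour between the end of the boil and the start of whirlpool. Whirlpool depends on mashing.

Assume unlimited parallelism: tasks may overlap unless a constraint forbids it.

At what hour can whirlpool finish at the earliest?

Mashing waits on its own release at hour 2, so it starts at hour 2 and finishes at 2 + 6 = hour 8.
The boil cannot begin until mashing (finishes hour 8). It runs from hour 8 to 8 + 6 = hour 14.
Whirlpool has to wait for the boil (finishes hour 14, plus 1-hour gap → hour 15); mashing (finishes hour 8). The latest of these is hour 15, so whirlpool runs hour 15 to 15 + 2 = hour 17.

17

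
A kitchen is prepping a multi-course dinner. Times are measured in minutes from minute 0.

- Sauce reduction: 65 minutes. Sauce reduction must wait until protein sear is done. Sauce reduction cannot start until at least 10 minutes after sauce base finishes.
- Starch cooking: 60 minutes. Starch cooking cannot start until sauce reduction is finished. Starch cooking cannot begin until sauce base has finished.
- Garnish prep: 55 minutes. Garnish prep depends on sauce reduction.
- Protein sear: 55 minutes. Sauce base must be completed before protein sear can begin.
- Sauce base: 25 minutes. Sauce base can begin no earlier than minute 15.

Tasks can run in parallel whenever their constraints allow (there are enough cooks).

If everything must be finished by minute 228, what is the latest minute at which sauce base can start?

To finish by minute 228, starch cooking (duration 60) must start no later than minute 168.
Garnish prep must finish by minute 228; it takes 55 minutes, so it must start by 228 − 55 = minute 173.
Sauce reduction must finish in time for starch cooking (must start by minute 168); garnish prep (must start by minute 173). The tightest is minute 168, so sauce reduction must start by 168 − 65 = minute 103.
Protein sear has to be done before sauce reduction (must start by minute 103). That means finishing by minute 103, i.e. starting by 103 − 55 = minute 48.
Sauce base must finish in time for protein sear (must start by minute 48); sauce reduction (must start by minute 103, minus 10-minute gap → minute 93); starch cooking (must start by minute 168). The tightest is minute 48, so sauce base must start by 48 − 25 = minute 23.

23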